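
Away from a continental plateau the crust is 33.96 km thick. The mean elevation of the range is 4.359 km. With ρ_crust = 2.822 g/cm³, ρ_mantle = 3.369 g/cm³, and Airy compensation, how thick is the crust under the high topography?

Root depth r = h ρ_c / (ρ_m − ρ_c) = 4.359 km × 2.822 / 0.547 = 22.49 km.
Total thickness = T + h + r = 33.96 km + 4.359 km + 22.49 km = 60.8 km.

60.8 km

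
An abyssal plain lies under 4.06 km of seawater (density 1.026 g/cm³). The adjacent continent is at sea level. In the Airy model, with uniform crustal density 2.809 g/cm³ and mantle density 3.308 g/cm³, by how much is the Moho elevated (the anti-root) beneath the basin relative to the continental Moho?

14.5 km

Balancing pressure at the compensation depth: replacing crust with seawater at the top is compensated by replacing crust with mantle at the base: d (ρ_c − ρ_w) = a (ρ_m − ρ_c).
a = d (ρ_c − ρ_w)/(ρ_m − ρ_c) = 4.06 km × 1.783/0.499 = 14.5 km.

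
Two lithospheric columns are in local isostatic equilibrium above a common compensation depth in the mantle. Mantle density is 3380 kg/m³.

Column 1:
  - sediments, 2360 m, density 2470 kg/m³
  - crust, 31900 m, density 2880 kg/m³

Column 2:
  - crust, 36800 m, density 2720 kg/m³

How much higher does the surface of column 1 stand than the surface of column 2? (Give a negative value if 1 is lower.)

For any compensation level in the mantle, the mantle terms cancel and isostasy reduces to e = (Σt_1 − Σt_2) − (Σ(ρt)_1 − Σ(ρt)_2) / ρ_m.
Σt_1 = 34260 m; Σt_2 = 36800 m; Σ(ρt)_1 = 97701200; Σ(ρt)_2 = 100096000 (in m·kg/m³).
e = (34260 − 36800) − (97701200 − 100096000) / 3380 = −1830 m.

−1830 m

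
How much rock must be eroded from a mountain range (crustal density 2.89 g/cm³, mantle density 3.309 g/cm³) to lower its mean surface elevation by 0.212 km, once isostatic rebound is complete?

Net drop Δ = e − u = e − e ρ_c/ρ_m = e (ρ_m − ρ_c)/ρ_m.
e = Δ ρ_m/(ρ_m − ρ_c) = 0.212 km × 3.309/0.419 = 1.67 km.

1.67 km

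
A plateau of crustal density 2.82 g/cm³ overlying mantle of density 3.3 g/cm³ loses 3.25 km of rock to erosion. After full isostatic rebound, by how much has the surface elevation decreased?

0.473 km

Rebound u = e ρ_c/ρ_m = 3.25 km × 2.82/3.3 = 2.777 km.
Net surface drop = e − u = 3.25 km − 2.777 km = e (ρ_m − ρ_c)/ρ_m = 0.473 km.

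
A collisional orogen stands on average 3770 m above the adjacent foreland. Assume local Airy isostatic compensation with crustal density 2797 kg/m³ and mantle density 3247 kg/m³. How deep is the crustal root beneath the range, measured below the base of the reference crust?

23400 m

For local isostatic compensation: the weight of the topography is balanced by the buoyancy of the root, ρ_c h = (ρ_m − ρ_c) r.
r = h · ρ_c / (ρ_m − ρ_c) = 3770 m × 2797 / (3247 − 2797) = 23400 m.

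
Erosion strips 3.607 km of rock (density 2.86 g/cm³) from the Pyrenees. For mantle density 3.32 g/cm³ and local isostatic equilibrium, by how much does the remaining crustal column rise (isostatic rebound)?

3.11 km

Unloading: uplift u = e ρ_c/ρ_m = 3.607 km × 2.86/3.32 = 3.11 km.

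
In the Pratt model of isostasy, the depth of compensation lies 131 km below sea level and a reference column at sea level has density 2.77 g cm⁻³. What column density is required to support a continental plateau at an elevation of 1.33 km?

2.74 g cm⁻³

Pratt balance: ρ_ref D = ρ (D + h).
ρ = ρ_ref D/(D + h) = 2.77 × 131 km/(131 km + 1.33 km) = 2.74 g cm⁻³.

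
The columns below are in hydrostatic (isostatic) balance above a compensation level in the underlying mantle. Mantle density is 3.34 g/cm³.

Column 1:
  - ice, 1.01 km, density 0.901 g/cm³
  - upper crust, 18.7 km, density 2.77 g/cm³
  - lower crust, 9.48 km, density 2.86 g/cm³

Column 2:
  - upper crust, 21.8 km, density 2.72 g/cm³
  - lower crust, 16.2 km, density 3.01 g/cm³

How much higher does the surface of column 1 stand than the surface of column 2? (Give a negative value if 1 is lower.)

For any compensation level in the mantle, the mantle terms cancel and isostasy reduces to e = (Σt_1 − Σt_2) − (Σ(ρt)_1 − Σ(ρt)_2) / ρ_m.
Σt_1 = 29.19 km; Σt_2 = 38 km; Σ(ρt)_1 = 79.82181; Σ(ρt)_2 = 108.058 (in km·g/cm³).
e = (29.19 − 38) − (79.82181 − 108.058) / 3.34 = −0.356 km.

−0.356 km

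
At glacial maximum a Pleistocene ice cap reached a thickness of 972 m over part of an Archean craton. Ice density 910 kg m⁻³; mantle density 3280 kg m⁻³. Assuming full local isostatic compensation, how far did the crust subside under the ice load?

270 m

Equating mass per unit area of the two columns: the ice load ρ_ice t is balanced by mantle displaced below, ρ_m s.
s = t ρ_ice / ρ_m = 972 m × 910/3280 = 270 m.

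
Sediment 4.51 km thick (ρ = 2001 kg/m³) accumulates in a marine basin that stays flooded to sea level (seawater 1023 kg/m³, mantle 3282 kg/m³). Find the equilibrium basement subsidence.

Submarine loading: the sediment displaces seawater, and the subsidence is in turn flooded, so s (ρ_m − ρ_w) = t (ρ_sed − ρ_w).
s = 4.51 km × (2001 − 1023) / (3282 − 1023) = 1.95 km.

1.95 km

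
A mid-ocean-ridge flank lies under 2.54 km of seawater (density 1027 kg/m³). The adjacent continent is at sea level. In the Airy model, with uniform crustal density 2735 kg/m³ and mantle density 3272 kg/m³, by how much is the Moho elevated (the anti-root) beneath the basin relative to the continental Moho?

8.08 km

For local isostatic compensation: replacing crust with seawater at the top is compensated by replacing crust with mantle at the base: d (ρ_c − ρ_w) = a (ρ_m − ρ_c).
a = d (ρ_c − ρ_w)/(ρ_m − ρ_c) = 2.54 km × 1708/537 = 8.08 km.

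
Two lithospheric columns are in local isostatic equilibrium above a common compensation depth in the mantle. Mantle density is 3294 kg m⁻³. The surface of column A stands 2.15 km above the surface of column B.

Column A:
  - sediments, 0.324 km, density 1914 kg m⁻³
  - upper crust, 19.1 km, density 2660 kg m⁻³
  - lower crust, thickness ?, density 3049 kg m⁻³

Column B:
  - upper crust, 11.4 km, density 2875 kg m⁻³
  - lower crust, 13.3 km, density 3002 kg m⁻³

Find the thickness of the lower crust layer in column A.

Take the compensation level at the base of the deeper column (depth z_c below the surface of column A) and equate Σ ρ_i t_i down to z_c; mantle fills any gap and the z_c terms cancel.
Column A: 0.324×1914 + 19.1×2660 + x×3049 + (z_c − 19.424 − x)×3294
Column B: 2.15×0 + 11.4×2875 + 13.3×3002 + (z_c − 2.15 − 24.7)×3294
The z_c×3294 term appears on both sides and cancels. Collect the known terms of each column as K = Σ(ρt)_known − 3294 × (depth of known layers): K_A = 51426.136 − 3294×19.424 = −12556.52; K_B = 72701.6 − 3294×(2.15 + 24.7) = −15742.3.
Balance: K_A − x×(3294 − 3049) = K_B, so x = (K_A − K_B)/(3294 − 3049) = 3185.78/245 = 13 km.

13 km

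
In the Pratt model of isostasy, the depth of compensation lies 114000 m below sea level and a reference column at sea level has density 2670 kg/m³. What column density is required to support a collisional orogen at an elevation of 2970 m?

2600 kg/m³

Pratt balance: ρ_ref D = ρ (D + h).
ρ = ρ_ref D/(D + h) = 2670 × 114000 m/(114000 m + 2970 m) = 2600 kg/m³.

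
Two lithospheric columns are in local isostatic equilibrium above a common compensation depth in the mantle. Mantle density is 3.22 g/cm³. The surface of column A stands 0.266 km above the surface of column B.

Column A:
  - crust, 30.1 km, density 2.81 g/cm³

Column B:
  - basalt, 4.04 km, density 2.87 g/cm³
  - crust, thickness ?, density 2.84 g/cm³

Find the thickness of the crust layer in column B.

26.5 km

Take the compensation level at the base of the deeper column (depth z_c below the surface of column A) and equate Σ ρ_i t_i down to z_c; mantle fills any gap and the z_c terms cancel.
Column A: 30.1×2.81 + (z_c − 30.1)×3.22
Column B: 0.266×0 + 4.04×2.87 + x×2.84 + (z_c − 0.266 − 4.04 − x)×3.22
The z_c×3.22 term appears on both sides and cancels. Collect the known terms of each column as K = Σ(ρt)_known − 3.22 × (depth of known layers): K_A = 84.581 − 3.22×30.1 = −12.341; K_B = 11.5948 − 3.22×(0.266 + 4.04) = −2.27052.
Balance: K_A = K_B − x×(3.22 − 2.84), so x = (K_B − K_A)/(3.22 − 2.84) = 10.0705/0.38 = 26.5 km.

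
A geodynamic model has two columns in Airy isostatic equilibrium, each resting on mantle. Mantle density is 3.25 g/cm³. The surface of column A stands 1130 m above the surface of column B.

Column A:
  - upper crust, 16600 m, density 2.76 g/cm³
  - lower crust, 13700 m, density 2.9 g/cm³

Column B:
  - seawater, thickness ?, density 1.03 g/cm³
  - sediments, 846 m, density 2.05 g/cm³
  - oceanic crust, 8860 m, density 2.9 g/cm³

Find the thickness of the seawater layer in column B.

2320 m

Take the compensation level at the base of the deeper column (depth z_c below the surface of column A) and equate Σ ρ_i t_i down to z_c; mantle fills any gap and the z_c terms cancel.
Column A: 16600×2.76 + 13700×2.9 + (z_c − 30300)×3.25
Column B: 1130×0 + x×1.03 + 846×2.05 + 8860×2.9 + (z_c − 1130 − 9706 − x)×3.25
The z_c×3.25 term appears on both sides and cancels. Collect the known terms of each column as K = Σ(ρt)_known − 3.25 × (depth of known layers): K_A = 85546 − 3.25×30300 = −12929; K_B = 27428.3 − 3.25×(1130 + 9706) = −7788.7.
Balance: K_A = K_B − x×(3.25 − 1.03), so x = (K_B − K_A)/(3.25 − 1.03) = 5140.3/2.22 = 2320 m.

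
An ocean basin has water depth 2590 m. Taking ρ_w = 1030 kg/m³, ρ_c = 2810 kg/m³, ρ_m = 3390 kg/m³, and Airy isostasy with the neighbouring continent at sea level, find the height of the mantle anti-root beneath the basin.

For local isostatic compensation: replacing crust with seawater at the top is compensated by replacing crust with mantle at the base: d (ρ_c − ρ_w) = a (ρ_m − ρ_c).
a = d (ρ_c − ρ_w)/(ρ_m − ρ_c) = 2590 m × 1780/580 = 7950 m.

7950 m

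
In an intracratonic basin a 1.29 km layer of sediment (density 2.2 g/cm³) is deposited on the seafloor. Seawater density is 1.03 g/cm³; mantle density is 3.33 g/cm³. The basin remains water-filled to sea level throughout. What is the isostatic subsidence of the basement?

Submarine loading: the sediment displaces seawater, and the subsidence is in turn flooded, so s (ρ_m − ρ_w) = t (ρ_sed − ρ_w).
s = 1.29 km × (2.2 − 1.03) / (3.33 − 1.03) = 0.656 km.

0.656 km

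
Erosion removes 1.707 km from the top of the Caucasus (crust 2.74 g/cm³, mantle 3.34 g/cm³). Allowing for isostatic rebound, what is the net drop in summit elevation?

0.307 km

Rebound u = e ρ_c/ρ_m = 1.707 km × 2.74/3.34 = 1.4 km.
Net surface drop = e − u = 1.707 km − 1.4 km = e (ρ_m − ρ_c)/ρ_m = 0.307 km.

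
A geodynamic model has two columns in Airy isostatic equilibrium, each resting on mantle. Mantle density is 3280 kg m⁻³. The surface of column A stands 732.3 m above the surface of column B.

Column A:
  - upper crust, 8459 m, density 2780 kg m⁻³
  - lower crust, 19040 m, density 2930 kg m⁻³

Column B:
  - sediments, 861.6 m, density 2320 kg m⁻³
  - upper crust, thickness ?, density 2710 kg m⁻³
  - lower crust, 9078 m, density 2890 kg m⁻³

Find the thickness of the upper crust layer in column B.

7240 m

Take the compensation level at the base of the deeper column (depth z_c below the surface of column A) and equate Σ ρ_i t_i down to z_c; mantle fills any gap and the z_c terms cancel.
Column A: 8459×2780 + 19040×2930 + (z_c − 27499)×3280
Column B: 732.3×0 + 861.6×2320 + x×2710 + 9078×2890 + (z_c − 732.3 − 9939.6 − x)×3280
The z_c×3280 term appears on both sides and cancels. Collect the known terms of each column as K = Σ(ρt)_known − 3280 × (depth of known layers): K_A = 79303220 − 3280×27499 = −10893500; K_B = 28234332 − 3280×(732.3 + 9939.6) = −6769500.
Balance: K_A = K_B − x×(3280 − 2710), so x = (K_B − K_A)/(3280 − 2710) = 4124000/570 = 7240 m.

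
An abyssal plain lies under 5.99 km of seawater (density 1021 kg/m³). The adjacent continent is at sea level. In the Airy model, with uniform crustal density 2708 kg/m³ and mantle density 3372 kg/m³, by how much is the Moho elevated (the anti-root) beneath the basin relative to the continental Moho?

15.2 km

In Airy isostatic equilibrium: replacing crust with seawater at the top is compensated by replacing crust with mantle at the base: d (ρ_c − ρ_w) = a (ρ_m − ρ_c).
a = d (ρ_c − ρ_w)/(ρ_m − ρ_c) = 5.99 km × 1687/664 = 15.2 km.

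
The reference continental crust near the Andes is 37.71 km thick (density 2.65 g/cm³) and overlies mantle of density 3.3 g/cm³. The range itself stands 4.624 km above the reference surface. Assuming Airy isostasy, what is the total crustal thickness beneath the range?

Root depth r = h ρ_c / (ρ_m − ρ_c) = 4.624 km × 2.65 / 0.65 = 18.85 km.
Total thickness = T + h + r = 37.71 km + 4.624 km + 18.85 km = 61.2 km.

61.2 km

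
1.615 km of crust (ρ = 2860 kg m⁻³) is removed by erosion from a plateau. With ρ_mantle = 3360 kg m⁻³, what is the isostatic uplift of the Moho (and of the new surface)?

Unloading: uplift u = e ρ_c/ρ_m = 1.615 km × 2860/3360 = 1.37 km.

1.37 km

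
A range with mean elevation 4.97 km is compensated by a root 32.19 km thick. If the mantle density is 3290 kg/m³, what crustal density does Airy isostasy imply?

2850 kg/m³

ρ_c h = (ρ_m − ρ_c) r → ρ_c (h + r) = ρ_m r → ρ_c = ρ_m r / (h + r).
ρ_c = 3290 × 32.19 km / (4.97 km + 32.19 km) = 2850 kg/m³.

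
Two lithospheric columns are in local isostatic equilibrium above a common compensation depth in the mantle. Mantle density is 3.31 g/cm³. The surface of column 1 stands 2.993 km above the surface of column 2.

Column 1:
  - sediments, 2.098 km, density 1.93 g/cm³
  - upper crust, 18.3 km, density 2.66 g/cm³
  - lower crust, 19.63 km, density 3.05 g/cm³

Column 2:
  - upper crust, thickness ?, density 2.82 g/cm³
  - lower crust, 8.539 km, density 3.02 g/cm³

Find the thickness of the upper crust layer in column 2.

15.3 km

Take the compensation level at the base of the deeper column (depth z_c below the surface of column 1) and equate Σ ρ_i t_i down to z_c; mantle fills any gap and the z_c terms cancel.
Column 1: 2.098×1.93 + 18.3×2.66 + 19.63×3.05 + (z_c − 40.028)×3.31
Column 2: 2.993×0 + x×2.82 + 8.539×3.02 + (z_c − 2.993 − 8.539 − x)×3.31
The z_c×3.31 term appears on both sides and cancels. Collect the known terms of each column as K = Σ(ρt)_known − 3.31 × (depth of known layers): K_1 = 112.59864 − 3.31×40.028 = −19.89404; K_2 = 25.78778 − 3.31×(2.993 + 8.539) = −12.38314.
Balance: K_1 = K_2 − x×(3.31 − 2.82), so x = (K_2 − K_1)/(3.31 − 2.82) = 7.5109/0.49 = 15.3 km.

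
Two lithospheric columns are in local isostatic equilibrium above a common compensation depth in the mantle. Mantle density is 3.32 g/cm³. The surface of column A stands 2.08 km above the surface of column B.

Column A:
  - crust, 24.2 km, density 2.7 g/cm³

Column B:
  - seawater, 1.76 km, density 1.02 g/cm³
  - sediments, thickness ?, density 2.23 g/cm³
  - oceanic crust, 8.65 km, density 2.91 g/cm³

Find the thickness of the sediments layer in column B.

0.462 km

Take the compensation level at the base of the deeper column (depth z_c below the surface of column A) and equate Σ ρ_i t_i down to z_c; mantle fills any gap and the z_c terms cancel.
Column A: 24.2×2.7 + (z_c − 24.2)×3.32
Column B: 2.08×0 + 1.76×1.02 + x×2.23 + 8.65×2.91 + (z_c − 2.08 − 10.41 − x)×3.32
The z_c×3.32 term appears on both sides and cancels. Collect the known terms of each column as K = Σ(ρt)_known − 3.32 × (depth of known layers): K_A = 65.34 − 3.32×24.2 = −15.004; K_B = 26.9667 − 3.32×(2.08 + 10.41) = −14.5001.
Balance: K_A = K_B − x×(3.32 − 2.23), so x = (K_B − K_A)/(3.32 − 2.23) = 0.5039/1.09 = 0.462 km.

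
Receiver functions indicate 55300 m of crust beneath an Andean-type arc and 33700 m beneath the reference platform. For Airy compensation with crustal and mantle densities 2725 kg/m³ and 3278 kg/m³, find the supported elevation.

3640 m

Excess crust Δ = 55300 m − 33700 m = 21600 m, split between elevation h and root r with h + r = Δ.
Airy balance ρ_c h = (ρ_m − ρ_c) r gives r = h ρ_c/(ρ_m − ρ_c), so h (1 + ρ_c/(ρ_m − ρ_c)) = Δ, i.e. h = Δ (ρ_m − ρ_c)/ρ_m.
h = 21600 m × 553/3278 = 3640 m.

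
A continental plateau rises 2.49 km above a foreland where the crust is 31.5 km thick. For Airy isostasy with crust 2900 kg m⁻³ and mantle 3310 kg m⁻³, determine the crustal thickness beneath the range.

Root depth r = h ρ_c / (ρ_m − ρ_c) = 2.49 km × 2900 / 410 = 17.61 km.
Total thickness = T + h + r = 31.5 km + 2.49 km + 17.61 km = 51.6 km.

51.6 km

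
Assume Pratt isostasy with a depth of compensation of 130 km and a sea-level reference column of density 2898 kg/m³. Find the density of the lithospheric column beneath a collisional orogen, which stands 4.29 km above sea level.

Pratt balance: ρ_ref D = ρ (D + h).
ρ = ρ_ref D/(D + h) = 2898 × 130 km/(130 km + 4.29 km) = 2810 kg/m³.

2810 kg/m³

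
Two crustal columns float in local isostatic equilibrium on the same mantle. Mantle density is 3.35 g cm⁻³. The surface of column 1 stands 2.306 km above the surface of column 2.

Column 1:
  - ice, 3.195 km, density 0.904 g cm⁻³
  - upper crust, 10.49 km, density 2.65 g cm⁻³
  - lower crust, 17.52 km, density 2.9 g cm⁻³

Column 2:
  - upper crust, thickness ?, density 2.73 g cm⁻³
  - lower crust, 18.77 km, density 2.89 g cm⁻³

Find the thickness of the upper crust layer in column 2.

10.8 km

Take the compensation level at the base of the deeper column (depth z_c below the surface of column 1) and equate Σ ρ_i t_i down to z_c; mantle fills any gap and the z_c terms cancel.
Column 1: 3.195×0.904 + 10.49×2.65 + 17.52×2.9 + (z_c − 31.205)×3.35
Column 2: 2.306×0 + x×2.73 + 18.77×2.89 + (z_c − 2.306 − 18.77 − x)×3.35
The z_c×3.35 term appears on both sides and cancels. Collect the known terms of each column as K = Σ(ρt)_known − 3.35 × (depth of known layers): K_1 = 81.49478 − 3.35×31.205 = −23.04197; K_2 = 54.2453 − 3.35×(2.306 + 18.77) = −16.3593.
Balance: K_1 = K_2 − x×(3.35 − 2.73), so x = (K_2 − K_1)/(3.35 − 2.73) = 6.68267/0.62 = 10.8 km.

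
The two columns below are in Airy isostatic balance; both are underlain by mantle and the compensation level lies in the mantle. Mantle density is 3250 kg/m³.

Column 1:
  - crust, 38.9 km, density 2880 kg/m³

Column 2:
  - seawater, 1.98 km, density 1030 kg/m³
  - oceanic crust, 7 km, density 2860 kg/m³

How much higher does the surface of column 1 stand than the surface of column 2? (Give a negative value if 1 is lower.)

For any compensation level in the mantle, the mantle terms cancel and isostasy reduces to e = (Σt_1 − Σt_2) − (Σ(ρt)_1 − Σ(ρt)_2) / ρ_m.
Σt_1 = 38.9 km; Σt_2 = 8.98 km; Σ(ρt)_1 = 112032; Σ(ρt)_2 = 22059.4 (in km·kg/m³).
e = (38.9 − 8.98) − (112032 − 22059.4) / 3250 = 2.24 km.

2.24 km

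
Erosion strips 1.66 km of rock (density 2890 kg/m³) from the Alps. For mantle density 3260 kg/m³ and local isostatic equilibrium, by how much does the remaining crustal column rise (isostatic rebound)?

1.47 km

Unloading: uplift u = e ρ_c/ρ_m = 1.66 km × 2890/3260 = 1.47 km.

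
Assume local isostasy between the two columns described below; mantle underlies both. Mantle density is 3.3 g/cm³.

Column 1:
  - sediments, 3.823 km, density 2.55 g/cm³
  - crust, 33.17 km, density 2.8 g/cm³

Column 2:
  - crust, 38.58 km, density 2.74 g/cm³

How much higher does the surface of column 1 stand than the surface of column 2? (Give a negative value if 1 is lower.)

For any compensation level in the mantle, the mantle terms cancel and isostasy reduces to e = (Σt_1 − Σt_2) − (Σ(ρt)_1 − Σ(ρt)_2) / ρ_m.
Σt_1 = 36.993 km; Σt_2 = 38.58 km; Σ(ρt)_1 = 102.62465; Σ(ρt)_2 = 105.7092 (in km·g/cm³).
e = (36.993 − 38.58) − (102.62465 − 105.7092) / 3.3 = −0.652 km.

−0.652 km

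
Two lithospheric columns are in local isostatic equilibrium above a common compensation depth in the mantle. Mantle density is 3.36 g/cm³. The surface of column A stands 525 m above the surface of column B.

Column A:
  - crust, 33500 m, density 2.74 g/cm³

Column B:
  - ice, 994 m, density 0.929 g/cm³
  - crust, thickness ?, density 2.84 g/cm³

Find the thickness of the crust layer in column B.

Take the compensation level at the base of the deeper column (depth z_c below the surface of column A) and equate Σ ρ_i t_i down to z_c; mantle fills any gap and the z_c terms cancel.
Column A: 33500×2.74 + (z_c − 33500)×3.36
Column B: 525×0 + 994×0.929 + x×2.84 + (z_c − 525 − 994 − x)×3.36
The z_c×3.36 term appears on both sides and cancels. Collect the known terms of each column as K = Σ(ρt)_known − 3.36 × (depth of known layers): K_A = 91790 − 3.36×33500 = −20770; K_B = 923.426 − 3.36×(525 + 994) = −4180.414.
Balance: K_A = K_B − x×(3.36 − 2.84), so x = (K_B − K_A)/(3.36 − 2.84) = 16589.6/0.52 = 31900 m.

31900 m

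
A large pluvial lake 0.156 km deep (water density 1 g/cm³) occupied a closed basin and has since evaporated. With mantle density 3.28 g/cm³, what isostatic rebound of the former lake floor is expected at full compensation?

0.0476 km

u = d ρ_w/ρ_m = 0.156 km × 1/3.28 = 0.0476 km.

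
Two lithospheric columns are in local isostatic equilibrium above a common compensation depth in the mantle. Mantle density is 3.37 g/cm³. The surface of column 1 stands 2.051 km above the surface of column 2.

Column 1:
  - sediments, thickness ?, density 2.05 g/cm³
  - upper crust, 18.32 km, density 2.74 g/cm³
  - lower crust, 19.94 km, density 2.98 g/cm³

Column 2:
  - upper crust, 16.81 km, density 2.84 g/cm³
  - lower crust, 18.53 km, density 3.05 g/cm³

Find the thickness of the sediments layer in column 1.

1.84 km

Take the compensation level at the base of the deeper column (depth z_c below the surface of column 1) and equate Σ ρ_i t_i down to z_c; mantle fills any gap and the z_c terms cancel.
Column 1: x×2.05 + 18.32×2.74 + 19.94×2.98 + (z_c − 38.26 − x)×3.37
Column 2: 2.051×0 + 16.81×2.84 + 18.53×3.05 + (z_c − 2.051 − 35.34)×3.37
The z_c×3.37 term appears on both sides and cancels. Collect the known terms of each column as K = Σ(ρt)_known − 3.37 × (depth of known layers): K_1 = 109.618 − 3.37×38.26 = −19.3182; K_2 = 104.2569 − 3.37×(2.051 + 35.34) = −21.75077.
Balance: K_1 − x×(3.37 − 2.05) = K_2, so x = (K_1 − K_2)/(3.37 − 2.05) = 2.43257/1.32 = 1.84 km.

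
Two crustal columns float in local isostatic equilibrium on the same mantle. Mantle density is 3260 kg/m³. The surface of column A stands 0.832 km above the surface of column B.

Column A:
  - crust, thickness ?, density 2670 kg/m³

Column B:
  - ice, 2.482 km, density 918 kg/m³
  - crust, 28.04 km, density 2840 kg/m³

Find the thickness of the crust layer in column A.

Take the compensation level at the base of the deeper column (depth z_c below the surface of column A) and equate Σ ρ_i t_i down to z_c; mantle fills any gap and the z_c terms cancel.
Column A: x×2670 + (z_c − 0 − x)×3260
Column B: 0.832×0 + 2.482×918 + 28.04×2840 + (z_c − 0.832 − 30.522)×3260
The z_c×3260 term appears on both sides and cancels. Collect the known terms of each column as K = Σ(ρt)_known − 3260 × (depth of known layers): K_A = 0 − 3260×0 = 0; K_B = 81912.076 − 3260×(0.832 + 30.522) = −20301.964.
Balance: K_A − x×(3260 − 2670) = K_B, so x = (K_A − K_B)/(3260 − 2670) = 20302/590 = 34.4 km.

34.4 km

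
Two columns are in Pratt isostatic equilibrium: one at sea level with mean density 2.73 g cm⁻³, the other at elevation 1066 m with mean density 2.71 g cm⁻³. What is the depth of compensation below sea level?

ρ_ref D = ρ (D + h) → D (ρ_ref − ρ) = ρ h.
D = ρ h/(ρ_ref − ρ) = 2.71 × 1066 m/(2.73 − 2.71) = 144000 m.

144000 m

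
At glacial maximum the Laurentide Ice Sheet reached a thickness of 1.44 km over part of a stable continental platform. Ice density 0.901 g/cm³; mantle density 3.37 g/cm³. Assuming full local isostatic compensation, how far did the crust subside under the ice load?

For local isostatic compensation: the ice load ρ_ice t is balanced by mantle displaced below, ρ_m s.
s = t ρ_ice / ρ_m = 1.44 km × 0.901/3.37 = 0.385 km.

0.385 km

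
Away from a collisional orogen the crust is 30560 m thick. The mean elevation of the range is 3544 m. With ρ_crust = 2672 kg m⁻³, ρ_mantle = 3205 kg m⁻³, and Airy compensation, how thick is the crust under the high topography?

Root depth r = h ρ_c / (ρ_m − ρ_c) = 3544 m × 2672 / 533 = 17770 m.
Total thickness = T + h + r = 30560 m + 3544 m + 17770 m = 51900 m.

51900 m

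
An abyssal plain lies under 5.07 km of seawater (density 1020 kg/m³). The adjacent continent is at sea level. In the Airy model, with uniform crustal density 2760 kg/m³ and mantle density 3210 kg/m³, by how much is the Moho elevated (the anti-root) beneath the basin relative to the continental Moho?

19.6 km

For local isostatic compensation: replacing crust with seawater at the top is compensated by replacing crust with mantle at the base: d (ρ_c − ρ_w) = a (ρ_m − ρ_c).
a = d (ρ_c − ρ_w)/(ρ_m − ρ_c) = 5.07 km × 1740/450 = 19.6 km.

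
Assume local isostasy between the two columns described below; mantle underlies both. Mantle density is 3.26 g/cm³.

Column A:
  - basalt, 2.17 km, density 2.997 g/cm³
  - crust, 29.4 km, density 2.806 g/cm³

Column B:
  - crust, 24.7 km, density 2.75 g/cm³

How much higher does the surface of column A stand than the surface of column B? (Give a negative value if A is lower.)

For any compensation level in the mantle, the mantle terms cancel and isostasy reduces to e = (Σt_A − Σt_B) − (Σ(ρt)_A − Σ(ρt)_B) / ρ_m.
Σt_A = 31.57 km; Σt_B = 24.7 km; Σ(ρt)_A = 88.99989; Σ(ρt)_B = 67.925 (in km·g/cm³).
e = (31.57 − 24.7) − (88.99989 − 67.925) / 3.26 = 0.405 km.

0.405 km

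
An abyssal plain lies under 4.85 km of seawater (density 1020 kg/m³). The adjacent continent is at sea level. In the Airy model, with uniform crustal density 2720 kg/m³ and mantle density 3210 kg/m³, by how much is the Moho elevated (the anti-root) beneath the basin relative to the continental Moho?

16.8 km

In Airy isostatic equilibrium: replacing crust with seawater at the top is compensated by replacing crust with mantle at the base: d (ρ_c − ρ_w) = a (ρ_m − ρ_c).
a = d (ρ_c − ρ_w)/(ρ_m − ρ_c) = 4.85 km × 1700/490 = 16.8 km.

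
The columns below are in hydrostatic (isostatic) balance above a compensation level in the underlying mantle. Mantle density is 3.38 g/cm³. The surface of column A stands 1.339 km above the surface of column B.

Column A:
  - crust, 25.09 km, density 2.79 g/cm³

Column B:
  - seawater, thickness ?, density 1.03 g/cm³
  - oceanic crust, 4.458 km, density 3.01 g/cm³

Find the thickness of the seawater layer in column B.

3.67 km

Take the compensation level at the base of the deeper column (depth z_c below the surface of column A) and equate Σ ρ_i t_i down to z_c; mantle fills any gap and the z_c terms cancel.
Column A: 25.09×2.79 + (z_c − 25.09)×3.38
Column B: 1.339×0 + x×1.03 + 4.458×3.01 + (z_c − 1.339 − 4.458 − x)×3.38
The z_c×3.38 term appears on both sides and cancels. Collect the known terms of each column as K = Σ(ρt)_known − 3.38 × (depth of known layers): K_A = 70.0011 − 3.38×25.09 = −14.8031; K_B = 13.41858 − 3.38×(1.339 + 4.458) = −6.17528.
Balance: K_A = K_B − x×(3.38 − 1.03), so x = (K_B − K_A)/(3.38 − 1.03) = 8.62782/2.35 = 3.67 km.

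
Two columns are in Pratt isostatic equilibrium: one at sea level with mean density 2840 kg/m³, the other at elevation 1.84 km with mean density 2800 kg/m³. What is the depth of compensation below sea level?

ρ_ref D = ρ (D + h) → D (ρ_ref − ρ) = ρ h.
D = ρ h/(ρ_ref − ρ) = 2800 × 1.84 km/(2840 − 2800) = 129 km.

129 km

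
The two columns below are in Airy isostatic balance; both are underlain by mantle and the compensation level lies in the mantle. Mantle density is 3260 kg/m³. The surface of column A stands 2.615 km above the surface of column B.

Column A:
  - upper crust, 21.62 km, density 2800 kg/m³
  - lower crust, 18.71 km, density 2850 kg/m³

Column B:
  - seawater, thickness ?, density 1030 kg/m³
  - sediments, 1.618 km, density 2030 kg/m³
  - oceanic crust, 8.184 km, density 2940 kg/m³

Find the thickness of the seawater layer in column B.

2.01 km

Take the compensation level at the base of the deeper column (depth z_c below the surface of column A) and equate Σ ρ_i t_i down to z_c; mantle fills any gap and the z_c terms cancel.
Column A: 21.62×2800 + 18.71×2850 + (z_c − 40.33)×3260
Column B: 2.615×0 + x×1030 + 1.618×2030 + 8.184×2940 + (z_c − 2.615 − 9.802 − x)×3260
The z_c×3260 term appears on both sides and cancels. Collect the known terms of each column as K = Σ(ρt)_known − 3260 × (depth of known layers): K_A = 113859.5 − 3260×40.33 = −17616.3; K_B = 27345.5 − 3260×(2.615 + 9.802) = −13133.92.
Balance: K_A = K_B − x×(3260 − 1030), so x = (K_B − K_A)/(3260 − 1030) = 4482.38/2230 = 2.01 km.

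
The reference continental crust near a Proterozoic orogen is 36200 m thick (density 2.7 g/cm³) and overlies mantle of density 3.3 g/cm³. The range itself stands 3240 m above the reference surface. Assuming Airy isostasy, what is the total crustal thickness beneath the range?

54000 m

Root depth r = h ρ_c / (ρ_m − ρ_c) = 3240 m × 2.7 / 0.6 = 14580 m.
Total thickness = T + h + r = 36200 m + 3240 m + 14580 m = 54000 m.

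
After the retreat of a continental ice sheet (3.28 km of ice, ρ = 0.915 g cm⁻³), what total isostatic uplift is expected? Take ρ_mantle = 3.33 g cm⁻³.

Removing the load lets mantle flow back in; uplift u satisfies ρ_ice t = ρ_m u.
u = t ρ_ice/ρ_m = 3.28 km × 0.915/3.33 = 0.901 km.

0.901 km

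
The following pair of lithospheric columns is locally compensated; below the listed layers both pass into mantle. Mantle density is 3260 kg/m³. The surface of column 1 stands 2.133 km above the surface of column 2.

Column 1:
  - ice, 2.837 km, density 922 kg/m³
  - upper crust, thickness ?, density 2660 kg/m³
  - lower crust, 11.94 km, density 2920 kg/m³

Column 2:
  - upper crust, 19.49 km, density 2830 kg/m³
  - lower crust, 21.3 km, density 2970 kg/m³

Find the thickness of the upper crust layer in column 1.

18 km

Take the compensation level at the base of the deeper column (depth z_c below the surface of column 1) and equate Σ ρ_i t_i down to z_c; mantle fills any gap and the z_c terms cancel.
Column 1: 2.837×922 + x×2660 + 11.94×2920 + (z_c − 14.777 − x)×3260
Column 2: 2.133×0 + 19.49×2830 + 21.3×2970 + (z_c − 2.133 − 40.79)×3260
The z_c×3260 term appears on both sides and cancels. Collect the known terms of each column as K = Σ(ρt)_known − 3260 × (depth of known layers): K_1 = 37480.514 − 3260×14.777 = −10692.506; K_2 = 118417.7 − 3260×(2.133 + 40.79) = −21511.28.
Balance: K_1 − x×(3260 − 2660) = K_2, so x = (K_1 − K_2)/(3260 − 2660) = 10818.8/600 = 18 km.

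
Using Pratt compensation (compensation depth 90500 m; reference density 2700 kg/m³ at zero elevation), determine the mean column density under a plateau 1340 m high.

Pratt balance: ρ_ref D = ρ (D + h).
ρ = ρ_ref D/(D + h) = 2700 × 90500 m/(90500 m + 1340 m) = 2660 kg/m³.

2660 kg/m³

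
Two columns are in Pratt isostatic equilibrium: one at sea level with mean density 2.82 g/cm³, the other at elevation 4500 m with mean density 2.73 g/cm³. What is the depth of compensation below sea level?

136000 m

ρ_ref D = ρ (D + h) → D (ρ_ref − ρ) = ρ h.
D = ρ h/(ρ_ref − ρ) = 2.73 × 4500 m/(2.82 − 2.73) = 136000 m.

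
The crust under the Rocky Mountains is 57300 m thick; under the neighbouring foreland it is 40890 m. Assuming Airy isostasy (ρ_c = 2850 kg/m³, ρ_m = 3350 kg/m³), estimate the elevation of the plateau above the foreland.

2450 m

Excess crust Δ = 57300 m − 40890 m = 16410 m, split between elevation h and root r with h + r = Δ.
Airy balance ρ_c h = (ρ_m − ρ_c) r gives r = h ρ_c/(ρ_m − ρ_c), so h (1 + ρ_c/(ρ_m − ρ_c)) = Δ, i.e. h = Δ (ρ_m − ρ_c)/ρ_m.
h = 16410 m × 500/3350 = 2450 m.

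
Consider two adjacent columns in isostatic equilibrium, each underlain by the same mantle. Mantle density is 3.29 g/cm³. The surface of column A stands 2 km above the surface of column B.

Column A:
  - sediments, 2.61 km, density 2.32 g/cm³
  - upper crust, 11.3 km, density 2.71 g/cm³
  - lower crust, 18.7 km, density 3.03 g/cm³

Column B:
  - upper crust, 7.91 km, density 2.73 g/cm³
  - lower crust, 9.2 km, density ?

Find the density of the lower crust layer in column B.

Take the compensation level at the base of the deeper column (depth z_c below the surface of column A) and equate Σ ρ_i t_i down to z_c; mantle fills any gap and the z_c terms cancel.
Column A: 2.61×2.32 + 11.3×2.71 + 18.7×3.03 + (z_c − 32.61)×3.29
Column B: 2×0 + 7.91×2.73 + 9.2×ρ + (z_c − 2 − 17.11)×3.29
The z_c×3.29 term appears on both sides and cancels. Collect the known terms of each column as K = Σ(ρt)_known − 3.29 × (depth of known layers): K_A = 93.3392 − 3.29×32.61 = −13.9477; K_B = 21.5943 − 3.29×(2 + 17.11) = −41.2776.
Balance: K_A = K_B + 9.2×ρ, so ρ = (K_A − K_B)/9.2 = 27.3299/9.2 = 2.97 g/cm³.

2.97 g/cm³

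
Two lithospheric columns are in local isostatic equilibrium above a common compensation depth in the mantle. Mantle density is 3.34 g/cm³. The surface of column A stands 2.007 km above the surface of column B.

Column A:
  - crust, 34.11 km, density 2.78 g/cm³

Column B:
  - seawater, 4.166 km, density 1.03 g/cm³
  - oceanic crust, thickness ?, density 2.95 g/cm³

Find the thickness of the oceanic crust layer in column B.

Take the compensation level at the base of the deeper column (depth z_c below the surface of column A) and equate Σ ρ_i t_i down to z_c; mantle fills any gap and the z_c terms cancel.
Column A: 34.11×2.78 + (z_c − 34.11)×3.34
Column B: 2.007×0 + 4.166×1.03 + x×2.95 + (z_c − 2.007 − 4.166 − x)×3.34
The z_c×3.34 term appears on both sides and cancels. Collect the known terms of each column as K = Σ(ρt)_known − 3.34 × (depth of known layers): K_A = 94.8258 − 3.34×34.11 = −19.1016; K_B = 4.29098 − 3.34×(2.007 + 4.166) = −16.32684.
Balance: K_A = K_B − x×(3.34 − 2.95), so x = (K_B − K_A)/(3.34 − 2.95) = 2.77476/0.39 = 7.11 km.

7.11 km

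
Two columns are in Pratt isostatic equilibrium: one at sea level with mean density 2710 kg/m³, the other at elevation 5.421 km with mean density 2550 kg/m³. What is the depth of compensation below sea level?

86.4 km

ρ_ref D = ρ (D + h) → D (ρ_ref − ρ) = ρ h.
D = ρ h/(ρ_ref − ρ) = 2550 × 5.421 km/(2710 − 2550) = 86.4 km.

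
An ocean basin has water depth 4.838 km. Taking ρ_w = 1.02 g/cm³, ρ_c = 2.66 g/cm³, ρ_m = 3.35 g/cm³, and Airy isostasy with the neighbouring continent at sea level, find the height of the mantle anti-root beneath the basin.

11.5 km

By Archimedes' principle applied to the lithosphere: replacing crust with seawater at the top is compensated by replacing crust with mantle at the base: d (ρ_c − ρ_w) = a (ρ_m − ρ_c).
a = d (ρ_c − ρ_w)/(ρ_m − ρ_c) = 4.838 km × 1.64/0.69 = 11.5 km.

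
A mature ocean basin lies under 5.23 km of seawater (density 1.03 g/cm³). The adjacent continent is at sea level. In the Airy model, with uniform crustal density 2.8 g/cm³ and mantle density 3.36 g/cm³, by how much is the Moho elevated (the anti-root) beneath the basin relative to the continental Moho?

16.5 km

Balancing pressure at the compensation depth: replacing crust with seawater at the top is compensated by replacing crust with mantle at the base: d (ρ_c − ρ_w) = a (ρ_m − ρ_c).
a = d (ρ_c − ρ_w)/(ρ_m − ρ_c) = 5.23 km × 1.77/0.56 = 16.5 km.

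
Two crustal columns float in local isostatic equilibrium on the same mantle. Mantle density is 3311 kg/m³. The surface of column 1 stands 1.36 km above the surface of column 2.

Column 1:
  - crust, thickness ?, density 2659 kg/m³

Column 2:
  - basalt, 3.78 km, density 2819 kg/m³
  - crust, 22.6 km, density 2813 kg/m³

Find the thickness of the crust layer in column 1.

Take the compensation level at the base of the deeper column (depth z_c below the surface of column 1) and equate Σ ρ_i t_i down to z_c; mantle fills any gap and the z_c terms cancel.
Column 1: x×2659 + (z_c − 0 − x)×3311
Column 2: 1.36×0 + 3.78×2819 + 22.6×2813 + (z_c − 1.36 − 26.38)×3311
The z_c×3311 term appears on both sides and cancels. Collect the known terms of each column as K = Σ(ρt)_known − 3311 × (depth of known layers): K_1 = 0 − 3311×0 = 0; K_2 = 74229.62 − 3311×(1.36 + 26.38) = −17617.52.
Balance: K_1 − x×(3311 − 2659) = K_2, so x = (K_1 − K_2)/(3311 − 2659) = 17617.5/652 = 27 km.

27 km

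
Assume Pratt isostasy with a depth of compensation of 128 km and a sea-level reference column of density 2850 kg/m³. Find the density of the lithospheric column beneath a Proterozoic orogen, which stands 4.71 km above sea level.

Pratt balance: ρ_ref D = ρ (D + h).
ρ = ρ_ref D/(D + h) = 2850 × 128 km/(128 km + 4.71 km) = 2750 kg/m³.

2750 kg/m³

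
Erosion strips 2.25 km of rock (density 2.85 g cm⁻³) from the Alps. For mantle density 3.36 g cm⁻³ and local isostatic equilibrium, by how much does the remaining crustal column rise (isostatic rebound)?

Unloading: uplift u = e ρ_c/ρ_m = 2.25 km × 2.85/3.36 = 1.91 km.

1.91 km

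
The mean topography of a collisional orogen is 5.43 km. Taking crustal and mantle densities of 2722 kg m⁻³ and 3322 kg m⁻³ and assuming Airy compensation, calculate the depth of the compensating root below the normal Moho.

24.6 km

Balancing pressure at the compensation depth: the weight of the topography is balanced by the buoyancy of the root, ρ_c h = (ρ_m − ρ_c) r.
r = h · ρ_c / (ρ_m − ρ_c) = 5.43 km × 2722 / (3322 − 2722) = 24.6 km.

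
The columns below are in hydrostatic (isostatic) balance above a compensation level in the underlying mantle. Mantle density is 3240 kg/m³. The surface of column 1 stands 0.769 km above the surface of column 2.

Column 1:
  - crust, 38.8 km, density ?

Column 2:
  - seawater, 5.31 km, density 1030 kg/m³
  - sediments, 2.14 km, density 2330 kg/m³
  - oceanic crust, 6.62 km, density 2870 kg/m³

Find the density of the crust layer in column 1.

2760 kg/m³

Take the compensation level at the base of the deeper column (depth z_c below the surface of column 1) and equate Σ ρ_i t_i down to z_c; mantle fills any gap and the z_c terms cancel.
Column 1: 38.8×ρ + (z_c − 38.8)×3240
Column 2: 0.769×0 + 5.31×1030 + 2.14×2330 + 6.62×2870 + (z_c − 0.769 − 14.07)×3240
The z_c×3240 term appears on both sides and cancels. Collect the known terms of each column as K = Σ(ρt)_known − 3240 × (depth of known layers): K_1 = 0 − 3240×38.8 = −125712; K_2 = 29454.9 − 3240×(0.769 + 14.07) = −18623.46.
Balance: K_1 + 38.8×ρ = K_2, so ρ = (K_2 − K_1)/38.8 = 107089/38.8 = 2760 kg/m³.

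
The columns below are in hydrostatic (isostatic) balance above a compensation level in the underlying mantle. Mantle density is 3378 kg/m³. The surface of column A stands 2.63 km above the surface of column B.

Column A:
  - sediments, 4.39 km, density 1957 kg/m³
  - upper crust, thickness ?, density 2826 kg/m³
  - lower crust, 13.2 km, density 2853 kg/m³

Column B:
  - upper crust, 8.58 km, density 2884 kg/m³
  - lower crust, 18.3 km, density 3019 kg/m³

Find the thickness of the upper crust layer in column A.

Take the compensation level at the base of the deeper column (depth z_c below the surface of column A) and equate Σ ρ_i t_i down to z_c; mantle fills any gap and the z_c terms cancel.
Column A: 4.39×1957 + x×2826 + 13.2×2853 + (z_c − 17.59 − x)×3378
Column B: 2.63×0 + 8.58×2884 + 18.3×3019 + (z_c − 2.63 − 26.88)×3378
The z_c×3378 term appears on both sides and cancels. Collect the known terms of each column as K = Σ(ρt)_known − 3378 × (depth of known layers): K_A = 46250.83 − 3378×17.59 = −13168.19; K_B = 79992.42 − 3378×(2.63 + 26.88) = −19692.36.
Balance: K_A − x×(3378 − 2826) = K_B, so x = (K_A − K_B)/(3378 − 2826) = 6524.17/552 = 11.8 km.

11.8 km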